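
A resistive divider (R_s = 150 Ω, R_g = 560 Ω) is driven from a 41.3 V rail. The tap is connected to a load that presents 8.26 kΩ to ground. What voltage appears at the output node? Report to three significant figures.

V_out ≈ 32.1 V

The load sits in parallel with R_g: R_g‖R_L = (560 × 8260) / (560 + 8260) = 524.4 Ω.
V_out = 41.3 × 524.4 / (150 + 524.4) = 41.3 × 524.4/674.4 = 32.1 V.
(Unloaded it would have been 32.6 V.)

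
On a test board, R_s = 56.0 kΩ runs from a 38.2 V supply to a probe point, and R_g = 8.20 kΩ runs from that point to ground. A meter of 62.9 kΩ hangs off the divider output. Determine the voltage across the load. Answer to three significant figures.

V_out ≈ 4.38 V

The load sits in parallel with R_g: R_g‖R_L = (8.20 × 62.9) / (8.20 + 62.9) = 7.254 kΩ.
V_out = 38.2 × 7.254 / (56.0 + 7.254) = 38.2 × 7.254/63.25 = 4.38 V.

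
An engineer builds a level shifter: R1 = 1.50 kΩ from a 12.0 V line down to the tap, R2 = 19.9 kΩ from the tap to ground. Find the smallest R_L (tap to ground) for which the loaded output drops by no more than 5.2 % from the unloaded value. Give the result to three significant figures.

Output resistance R_th = R1‖R2 = (1.50 × 19.9)/21.40 = 1.395 kΩ.
The fractional drop is R_th/(R_th + R_L); requiring this ≤ 0.0520 gives R_L ≥ R_th(1/0.0520 − 1) = 1.395 × 18.23 = 25.4 kΩ.

R_L(min) ≈ 25.4 kΩ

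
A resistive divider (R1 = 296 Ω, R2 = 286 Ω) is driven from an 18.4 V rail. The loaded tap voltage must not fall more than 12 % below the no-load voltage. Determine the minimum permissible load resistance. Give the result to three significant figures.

Output resistance R_th = R1‖R2 = (296 × 286)/582.0 = 145.5 Ω.
The fractional drop is R_th/(R_th + R_L); requiring this ≤ 0.120 gives R_L ≥ R_th(1/0.120 − 1) = 145.5 × 7.333 = 1.07 kΩ.

R_L(min) ≈ 1.07 kΩ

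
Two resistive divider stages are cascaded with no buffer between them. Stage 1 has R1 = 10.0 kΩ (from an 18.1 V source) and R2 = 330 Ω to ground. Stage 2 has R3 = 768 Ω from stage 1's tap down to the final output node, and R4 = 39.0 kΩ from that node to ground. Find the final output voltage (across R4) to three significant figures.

Stage 2 presents R3+R4 = 39770 Ω as a load on stage 1's tap.
Stage 1's lower leg becomes R2‖(R3+R4) = 327.3 Ω, so V_mid = 18.1 × 327.3/10330 = 0.5736 V.
Stage 2 is itself unloaded: V_out = V_mid × R4/(R3+R4) = 0.5736 × 39000/39770 = 0.563 V.

V_out ≈ 0.563 V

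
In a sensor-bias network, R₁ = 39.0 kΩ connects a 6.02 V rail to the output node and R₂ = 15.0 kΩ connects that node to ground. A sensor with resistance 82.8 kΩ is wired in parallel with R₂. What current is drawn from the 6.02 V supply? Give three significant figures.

R₂‖R_L = 12.70 kΩ, so the source sees R₁ + R₂‖R_L = 51.70 kΩ.
I = 6.02 V / 51.70 kΩ = 0.116 mA.

I ≈ 0.116 mA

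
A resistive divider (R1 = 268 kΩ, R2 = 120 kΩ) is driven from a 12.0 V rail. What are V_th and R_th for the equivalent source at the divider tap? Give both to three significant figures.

V_th = 3.71 V, R_th = 82.9 kΩ

V_th is the open-circuit tap voltage: 12.0 × 120/(268 + 120) = 3.71 V.
With the supply zeroed, R1 and R2 appear in parallel from the tap: R_th = R1‖R2 = (268 × 120)/388.0 = 82.9 kΩ.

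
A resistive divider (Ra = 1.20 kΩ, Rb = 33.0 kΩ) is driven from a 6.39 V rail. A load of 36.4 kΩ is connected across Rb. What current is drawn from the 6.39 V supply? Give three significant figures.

I ≈ 0.345 mA

Rb‖R_L = 17.31 kΩ, so the source sees Ra + Rb‖R_L = 18.51 kΩ.
I = 6.39 V / 18.51 kΩ = 0.345 mA.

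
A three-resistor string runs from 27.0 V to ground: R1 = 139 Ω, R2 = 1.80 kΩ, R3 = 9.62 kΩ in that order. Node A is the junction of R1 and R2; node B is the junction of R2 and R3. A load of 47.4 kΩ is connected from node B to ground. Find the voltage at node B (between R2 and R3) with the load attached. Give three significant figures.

V ≈ 21.7 V

At node B, R3 is in parallel with the load: R3‖R_L = 7997 Ω.
Below node A the resistance is R2 + (R3‖R_L) = 9797 Ω, so V_A = 27.0 × 9797/9936 = 26.62 V.
Then V_B = V_A × (R3‖R_L)/(R2 + R3‖R_L) = 26.62 × 7997/9797 = 21.7 V.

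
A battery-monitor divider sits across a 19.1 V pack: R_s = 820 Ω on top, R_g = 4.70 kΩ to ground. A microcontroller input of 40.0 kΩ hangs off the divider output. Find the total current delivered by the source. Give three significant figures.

R_g‖R_L = 4206 Ω, so the source sees R_s + R_g‖R_L = 5026 Ω.
I = 19.1 V / 5026 Ω = 3.80 mA.

I ≈ 3.80 mA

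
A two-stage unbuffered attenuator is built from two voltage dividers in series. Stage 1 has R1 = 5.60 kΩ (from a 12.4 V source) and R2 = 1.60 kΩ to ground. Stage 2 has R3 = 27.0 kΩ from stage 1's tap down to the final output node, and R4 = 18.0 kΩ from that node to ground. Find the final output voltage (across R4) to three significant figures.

Stage 2 presents R3+R4 = 45.00 kΩ as a load on stage 1's tap.
Stage 1's lower leg becomes R2‖(R3+R4) = 1.545 kΩ, so V_mid = 12.4 × 1.545/7.145 = 2.681 V.
Stage 2 is itself unloaded: V_out = V_mid × R4/(R3+R4) = 2.681 × 18.0/45.00 = 1.07 V.

V_out ≈ 1.07 V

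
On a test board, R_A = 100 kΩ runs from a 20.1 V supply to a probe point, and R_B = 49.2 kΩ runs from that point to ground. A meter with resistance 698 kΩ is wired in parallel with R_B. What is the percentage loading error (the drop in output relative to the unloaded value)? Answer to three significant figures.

The divider's output (Thévenin) resistance is R_A‖R_B = 32.98 kΩ.
Fractional drop under load = R_th/(R_th + R_L) = 32.98 / (32.98 + 698) = 0.04511.
So the output falls by 4.51 %.

4.51 %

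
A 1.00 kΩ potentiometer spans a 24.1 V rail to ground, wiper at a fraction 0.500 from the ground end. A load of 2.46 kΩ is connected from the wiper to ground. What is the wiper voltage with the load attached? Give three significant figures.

V ≈ 10.9 V

The wiper splits the pot into (1−α)R = 500.0 Ω above and αR = 500.0 Ω below.
Lower section ‖ load = 415.5 Ω.
V_wiper = 24.1 × 415.5/(500.0 + 415.5) = 10.9 V.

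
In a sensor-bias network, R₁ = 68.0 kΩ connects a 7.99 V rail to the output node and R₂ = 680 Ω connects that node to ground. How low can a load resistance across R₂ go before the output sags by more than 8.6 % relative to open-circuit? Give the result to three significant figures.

R_L(min) ≈ 7.16 kΩ

Output resistance R_th = R₁‖R₂ = (68000 × 680)/68680 = 673.3 Ω.
The fractional drop is R_th/(R_th + R_L); requiring this ≤ 0.0860 gives R_L ≥ R_th(1/0.0860 − 1) = 673.3 × 10.63 = 7.16 kΩ.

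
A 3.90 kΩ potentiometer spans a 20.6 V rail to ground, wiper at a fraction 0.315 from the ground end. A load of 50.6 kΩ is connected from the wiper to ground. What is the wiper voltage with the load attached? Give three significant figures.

The wiper splits the pot into (1−α)R = 2.671 kΩ above and αR = 1.228 kΩ below.
Lower section ‖ load = 1.199 kΩ.
V_wiper = 20.6 × 1.199/(2.671 + 1.199) = 6.38 V.

V ≈ 6.38 V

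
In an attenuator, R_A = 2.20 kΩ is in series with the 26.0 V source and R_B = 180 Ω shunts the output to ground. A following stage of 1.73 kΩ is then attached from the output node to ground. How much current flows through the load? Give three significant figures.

R_B‖R_L = 163.0 Ω; V_out = 26.0 × 163.0/2363 = 1.794 V.
I_L = V_out / R_L = 1.794 / 1.73 kΩ = 1.04 mA.

I_L ≈ 1.04 mA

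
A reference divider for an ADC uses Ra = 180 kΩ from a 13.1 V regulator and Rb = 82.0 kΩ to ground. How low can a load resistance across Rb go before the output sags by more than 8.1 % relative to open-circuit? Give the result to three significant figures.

R_L(min) ≈ 639 kΩ

Output resistance R_th = Ra‖Rb = (180 × 82.0)/262.0 = 56.34 kΩ.
The fractional drop is R_th/(R_th + R_L); requiring this ≤ 0.0810 gives R_L ≥ R_th(1/0.0810 − 1) = 56.34 × 11.35 = 639 kΩ.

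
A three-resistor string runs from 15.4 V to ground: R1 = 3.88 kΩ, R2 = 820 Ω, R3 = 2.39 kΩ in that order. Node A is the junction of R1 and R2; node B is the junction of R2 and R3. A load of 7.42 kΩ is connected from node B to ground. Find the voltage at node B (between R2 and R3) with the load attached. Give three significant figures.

At node B, R3 is in parallel with the load: R3‖R_L = 1808 Ω.
Below node A the resistance is R2 + (R3‖R_L) = 2628 Ω, so V_A = 15.4 × 2628/6508 = 6.218 V.
Then V_B = V_A × (R3‖R_L)/(R2 + R3‖R_L) = 6.218 × 1808/2628 = 4.28 V.

V ≈ 4.28 V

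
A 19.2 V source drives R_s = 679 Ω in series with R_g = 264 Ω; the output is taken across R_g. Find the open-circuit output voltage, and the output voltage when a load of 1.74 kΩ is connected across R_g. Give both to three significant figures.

Open-circuit: V = 19.2 × 264/(679 + 264) = 5.38 V.
With the load, R_g becomes R_g‖R_L = 229.2 Ω, so V = 19.2 × 229.2/908.2 = 4.85 V.

Unloaded: 5.38 V; loaded: 4.85 V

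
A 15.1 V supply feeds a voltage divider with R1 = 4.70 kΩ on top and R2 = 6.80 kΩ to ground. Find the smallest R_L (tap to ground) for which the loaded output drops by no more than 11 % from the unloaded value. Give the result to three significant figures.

Output resistance R_th = R1‖R2 = (4.70 × 6.80)/11.50 = 2.779 kΩ.
The fractional drop is R_th/(R_th + R_L); requiring this ≤ 0.110 gives R_L ≥ R_th(1/0.110 − 1) = 2.779 × 8.091 = 22.5 kΩ.

R_L(min) ≈ 22.5 kΩ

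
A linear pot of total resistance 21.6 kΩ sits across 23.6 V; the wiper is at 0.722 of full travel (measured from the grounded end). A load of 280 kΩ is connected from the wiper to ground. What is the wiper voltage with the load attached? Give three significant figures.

The wiper splits the pot into (1−α)R = 6.005 kΩ above and αR = 15.60 kΩ below.
Lower section ‖ load = 14.77 kΩ.
V_wiper = 23.6 × 14.77/(6.005 + 14.77) = 16.8 V.

V ≈ 16.8 V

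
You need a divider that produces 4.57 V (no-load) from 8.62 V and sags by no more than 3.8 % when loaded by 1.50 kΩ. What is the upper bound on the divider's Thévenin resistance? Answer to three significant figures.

Loading drop = R_th/(R_th + R_L) ≤ 0.0380, so R_th ≤ R_L · ε/(1−ε) = 1.50 kΩ × 0.0380/0.9620 = 59.3 Ω.

R_th ≤ 59.3 Ω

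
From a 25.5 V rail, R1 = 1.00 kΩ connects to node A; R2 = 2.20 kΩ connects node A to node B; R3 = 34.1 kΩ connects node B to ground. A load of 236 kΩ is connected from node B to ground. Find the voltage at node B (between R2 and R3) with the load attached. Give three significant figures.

At node B, R3 is in parallel with the load: R3‖R_L = 29.79 kΩ.
Below node A the resistance is R2 + (R3‖R_L) = 31.99 kΩ, so V_A = 25.5 × 31.99/32.99 = 24.73 V.
Then V_B = V_A × (R3‖R_L)/(R2 + R3‖R_L) = 24.73 × 29.79/31.99 = 23.0 V.

V ≈ 23.0 V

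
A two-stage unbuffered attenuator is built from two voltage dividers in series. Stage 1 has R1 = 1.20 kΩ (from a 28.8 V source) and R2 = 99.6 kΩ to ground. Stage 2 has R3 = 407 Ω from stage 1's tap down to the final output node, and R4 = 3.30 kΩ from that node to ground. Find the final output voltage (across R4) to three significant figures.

Stage 2 presents R3+R4 = 3707 Ω as a load on stage 1's tap.
Stage 1's lower leg becomes R2‖(R3+R4) = 3574 Ω, so V_mid = 28.8 × 3574/4774 = 21.56 V.
Stage 2 is itself unloaded: V_out = V_mid × R4/(R3+R4) = 21.56 × 3300/3707 = 19.2 V.

V_out ≈ 19.2 V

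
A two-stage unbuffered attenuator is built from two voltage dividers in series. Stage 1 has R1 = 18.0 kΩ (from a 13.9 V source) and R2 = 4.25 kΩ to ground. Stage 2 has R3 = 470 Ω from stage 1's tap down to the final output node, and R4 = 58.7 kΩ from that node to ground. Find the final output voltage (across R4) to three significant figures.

V_out ≈ 2.49 V

Stage 2 presents R3+R4 = 59170 Ω as a load on stage 1's tap.
Stage 1's lower leg becomes R2‖(R3+R4) = 3965 Ω, so V_mid = 13.9 × 3965/21970 = 2.509 V.
Stage 2 is itself unloaded: V_out = V_mid × R4/(R3+R4) = 2.509 × 58700/59170 = 2.49 V.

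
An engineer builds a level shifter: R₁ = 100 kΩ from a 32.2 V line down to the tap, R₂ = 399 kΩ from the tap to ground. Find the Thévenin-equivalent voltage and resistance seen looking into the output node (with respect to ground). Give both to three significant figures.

V_th = 25.7 V, R_th = 80.0 kΩ

V_th is the open-circuit tap voltage: 32.2 × 399/(100 + 399) = 25.7 V.
With the supply zeroed, R₁ and R₂ appear in parallel from the tap: R_th = R₁‖R₂ = (100 × 399)/499.0 = 80.0 kΩ.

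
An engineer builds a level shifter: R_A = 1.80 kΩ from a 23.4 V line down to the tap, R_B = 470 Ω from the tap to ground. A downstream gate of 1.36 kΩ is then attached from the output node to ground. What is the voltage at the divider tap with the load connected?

The load sits in parallel with R_B: R_B‖R_L = (470 × 1360) / (470 + 1360) = 349.3 Ω.
V_out = 23.4 × 349.3 / (1800 + 349.3) = 23.4 × 349.3/2149 = 3.80 V.

V_out ≈ 3.80 V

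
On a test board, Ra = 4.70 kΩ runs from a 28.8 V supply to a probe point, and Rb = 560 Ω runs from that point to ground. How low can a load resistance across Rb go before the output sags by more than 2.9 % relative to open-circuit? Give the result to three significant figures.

Output resistance R_th = Ra‖Rb = (4700 × 560)/5260 = 500.4 Ω.
The fractional drop is R_th/(R_th + R_L); requiring this ≤ 0.0290 gives R_L ≥ R_th(1/0.0290 − 1) = 500.4 × 33.48 = 16.8 kΩ.

R_L(min) ≈ 16.8 kΩ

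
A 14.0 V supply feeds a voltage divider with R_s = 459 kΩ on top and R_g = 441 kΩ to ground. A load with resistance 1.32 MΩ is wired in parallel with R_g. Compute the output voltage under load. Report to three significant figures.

V_out ≈ 5.86 V

The load sits in parallel with R_g: R_g‖R_L = (441 × 1320) / (441 + 1320) = 330.6 kΩ.
V_out = 14.0 × 330.6 / (459 + 330.6) = 14.0 × 330.6/789.6 = 5.86 V.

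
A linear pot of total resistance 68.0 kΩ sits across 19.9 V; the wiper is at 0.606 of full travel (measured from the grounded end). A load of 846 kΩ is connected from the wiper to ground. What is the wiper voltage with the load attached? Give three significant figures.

V ≈ 11.8 V

The wiper splits the pot into (1−α)R = 26.79 kΩ above and αR = 41.21 kΩ below.
Lower section ‖ load = 39.29 kΩ.
V_wiper = 19.9 × 39.29/(26.79 + 39.29) = 11.8 V.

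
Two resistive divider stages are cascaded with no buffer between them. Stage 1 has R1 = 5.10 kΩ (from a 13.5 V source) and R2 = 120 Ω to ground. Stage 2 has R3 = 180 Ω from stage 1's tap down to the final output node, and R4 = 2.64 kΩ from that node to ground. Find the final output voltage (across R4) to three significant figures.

Stage 2 presents R3+R4 = 2820 Ω as a load on stage 1's tap.
Stage 1's lower leg becomes R2‖(R3+R4) = 115.1 Ω, so V_mid = 13.5 × 115.1/5215 = 0.2980 V.
Stage 2 is itself unloaded: V_out = V_mid × R4/(R3+R4) = 0.2980 × 2640/2820 = 0.279 V.

V_out ≈ 0.279 V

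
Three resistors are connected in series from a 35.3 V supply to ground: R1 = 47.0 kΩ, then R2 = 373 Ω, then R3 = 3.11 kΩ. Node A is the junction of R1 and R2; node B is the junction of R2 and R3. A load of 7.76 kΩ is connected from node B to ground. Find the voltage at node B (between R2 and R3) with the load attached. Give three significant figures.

V ≈ 1.58 V

At node B, R3 is in parallel with the load: R3‖R_L = 2220 Ω.
Below node A the resistance is R2 + (R3‖R_L) = 2593 Ω, so V_A = 35.3 × 2593/49590 = 1.846 V.
Then V_B = V_A × (R3‖R_L)/(R2 + R3‖R_L) = 1.846 × 2220/2593 = 1.58 V.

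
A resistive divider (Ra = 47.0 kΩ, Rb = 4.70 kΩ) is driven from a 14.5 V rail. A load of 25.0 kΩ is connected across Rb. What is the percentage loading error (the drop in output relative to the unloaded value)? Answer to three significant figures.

The divider's output (Thévenin) resistance is Ra‖Rb = 4.273 kΩ.
Fractional drop under load = R_th/(R_th + R_L) = 4.273 / (4.273 + 25.0) = 0.1460.
So the output falls by 14.6 %.

14.6 %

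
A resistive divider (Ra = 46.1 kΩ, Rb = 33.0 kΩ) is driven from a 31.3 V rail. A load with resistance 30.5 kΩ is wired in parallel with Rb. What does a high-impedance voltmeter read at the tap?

V_out ≈ 8.01 V

The load sits in parallel with Rb: Rb‖R_L = (33.0 × 30.5) / (33.0 + 30.5) = 15.85 kΩ.
V_out = 31.3 × 15.85 / (46.1 + 15.85) = 31.3 × 15.85/61.95 = 8.01 V.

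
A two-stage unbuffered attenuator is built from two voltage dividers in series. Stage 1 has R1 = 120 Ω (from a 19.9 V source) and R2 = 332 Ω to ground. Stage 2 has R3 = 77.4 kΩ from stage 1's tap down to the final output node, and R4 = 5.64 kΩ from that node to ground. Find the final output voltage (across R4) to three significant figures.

Stage 2 presents R3+R4 = 83040 Ω as a load on stage 1's tap.
Stage 1's lower leg becomes R2‖(R3+R4) = 330.7 Ω, so V_mid = 19.9 × 330.7/450.7 = 14.60 V.
Stage 2 is itself unloaded: V_out = V_mid × R4/(R3+R4) = 14.60 × 5640/83040 = 0.992 V.

V_out ≈ 0.992 V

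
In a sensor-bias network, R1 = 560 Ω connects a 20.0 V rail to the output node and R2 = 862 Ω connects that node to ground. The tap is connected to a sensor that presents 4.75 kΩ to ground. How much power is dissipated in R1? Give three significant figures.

P ≈ 135 mW

Total resistance from the source is R1 + (R2‖R_L) = 1290 Ω, so I = 20.0/1290 Ω = 15.51 mA.
P = I²·R1 = (15.51 mA)² × 560 Ω = 135 mW.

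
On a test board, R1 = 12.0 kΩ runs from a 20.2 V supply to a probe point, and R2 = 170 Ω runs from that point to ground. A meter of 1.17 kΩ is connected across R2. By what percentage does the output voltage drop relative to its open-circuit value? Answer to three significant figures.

Unloaded V = 20.2 × 170/12170 = 0.28217 V.
Loaded: R2‖R_L = 148.4 Ω, giving V = 20.2 × 148.4/12150 = 0.24681 V.
Drop = (0.28217 − 0.24681) / 0.28217 = 12.5 %.

12.5 %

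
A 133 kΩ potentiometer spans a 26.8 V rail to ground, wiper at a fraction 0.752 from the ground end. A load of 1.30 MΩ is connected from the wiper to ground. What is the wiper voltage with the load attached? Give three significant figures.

V ≈ 19.8 V

The wiper splits the pot into (1−α)R = 32.98 kΩ above and αR = 100.0 kΩ below.
Lower section ‖ load = 92.87 kΩ.
V_wiper = 26.8 × 92.87/(32.98 + 92.87) = 19.8 V.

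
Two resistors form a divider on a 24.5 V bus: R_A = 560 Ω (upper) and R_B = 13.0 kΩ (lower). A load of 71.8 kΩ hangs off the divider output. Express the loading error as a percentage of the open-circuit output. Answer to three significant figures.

0.742 %

The divider's output (Thévenin) resistance is R_A‖R_B = 536.9 Ω.
Fractional drop under load = R_th/(R_th + R_L) = 536.9 / (536.9 + 71800) = 0.007422.
So the output falls by 0.742 %.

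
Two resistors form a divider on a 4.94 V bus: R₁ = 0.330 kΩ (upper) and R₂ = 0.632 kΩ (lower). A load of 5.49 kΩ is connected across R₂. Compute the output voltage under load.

V_out ≈ 3.12 V

The load sits in parallel with R₂: R₂‖R_L = (632 × 5490) / (632 + 5490) = 566.8 Ω.
V_out = 4.94 × 566.8 / (330 + 566.8) = 4.94 × 566.8/896.8 = 3.12 V.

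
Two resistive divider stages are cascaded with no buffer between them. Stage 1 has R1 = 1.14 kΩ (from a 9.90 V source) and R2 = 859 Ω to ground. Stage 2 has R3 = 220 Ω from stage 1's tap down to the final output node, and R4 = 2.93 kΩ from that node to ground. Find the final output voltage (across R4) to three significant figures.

V_out ≈ 3.42 V

Stage 2 presents R3+R4 = 3150 Ω as a load on stage 1's tap.
Stage 1's lower leg becomes R2‖(R3+R4) = 674.9 Ω, so V_mid = 9.90 × 674.9/1815 = 3.682 V.
Stage 2 is itself unloaded: V_out = V_mid × R4/(R3+R4) = 3.682 × 2930/3150 = 3.42 V.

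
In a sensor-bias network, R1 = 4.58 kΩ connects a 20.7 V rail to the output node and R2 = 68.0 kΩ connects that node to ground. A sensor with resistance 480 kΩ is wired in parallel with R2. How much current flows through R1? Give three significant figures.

R2‖R_L = 59.56 kΩ, so the source sees R1 + R2‖R_L = 64.14 kΩ.
I = 20.7 V / 64.14 kΩ = 0.323 mA.

I ≈ 0.323 mA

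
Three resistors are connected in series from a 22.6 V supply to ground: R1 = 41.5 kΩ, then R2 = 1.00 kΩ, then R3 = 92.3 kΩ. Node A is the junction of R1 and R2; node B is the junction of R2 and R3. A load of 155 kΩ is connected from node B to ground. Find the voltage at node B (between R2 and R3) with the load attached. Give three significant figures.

At node B, R3 is in parallel with the load: R3‖R_L = 57.85 kΩ.
Below node A the resistance is R2 + (R3‖R_L) = 58.85 kΩ, so V_A = 22.6 × 58.85/100.4 = 13.25 V.
Then V_B = V_A × (R3‖R_L)/(R2 + R3‖R_L) = 13.25 × 57.85/58.85 = 13.0 V.

V ≈ 13.0 V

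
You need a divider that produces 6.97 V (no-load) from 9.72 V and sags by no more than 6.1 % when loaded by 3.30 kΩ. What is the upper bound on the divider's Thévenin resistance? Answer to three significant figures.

R_th ≤ 214 Ω

Loading drop = R_th/(R_th + R_L) ≤ 0.0610, so R_th ≤ R_L · ε/(1−ε) = 3.30 kΩ × 0.0610/0.9390 = 214 Ω.
(Any R1, R2 with R2/(R1+R2) = 0.717 and R1‖R2 ≤ 214 Ω will meet the spec.)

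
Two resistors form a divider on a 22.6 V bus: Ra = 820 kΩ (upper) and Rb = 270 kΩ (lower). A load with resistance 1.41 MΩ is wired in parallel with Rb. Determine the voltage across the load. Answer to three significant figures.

The load sits in parallel with Rb: Rb‖R_L = (270 × 1410) / (270 + 1410) = 226.6 kΩ.
V_out = 22.6 × 226.6 / (820 + 226.6) = 22.6 × 226.6/1047 = 4.89 V.

V_out ≈ 4.89 V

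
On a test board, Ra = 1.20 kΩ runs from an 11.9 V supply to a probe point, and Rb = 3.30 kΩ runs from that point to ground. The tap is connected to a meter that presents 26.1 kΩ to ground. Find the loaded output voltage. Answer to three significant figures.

The load sits in parallel with Rb: Rb‖R_L = (3.30 × 26.1) / (3.30 + 26.1) = 2.930 kΩ.
V_out = 11.9 × 2.930 / (1.20 + 2.930) = 11.9 × 2.930/4.130 = 8.44 V.

V_out ≈ 8.44 V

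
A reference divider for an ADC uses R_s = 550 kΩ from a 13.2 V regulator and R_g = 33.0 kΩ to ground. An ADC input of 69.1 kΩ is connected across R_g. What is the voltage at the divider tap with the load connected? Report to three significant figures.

V_out ≈ 0.515 V

The load sits in parallel with R_g: R_g‖R_L = (33.0 × 69.1) / (33.0 + 69.1) = 22.33 kΩ.
V_out = 13.2 × 22.33 / (550 + 22.33) = 13.2 × 22.33/572.3 = 0.515 V.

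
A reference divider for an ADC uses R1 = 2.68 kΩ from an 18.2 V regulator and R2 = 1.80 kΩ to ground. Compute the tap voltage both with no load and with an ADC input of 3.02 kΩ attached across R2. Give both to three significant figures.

Unloaded: 7.31 V; loaded: 5.39 V

Open-circuit: V = 18.2 × 1.80/(2.68 + 1.80) = 7.31 V.
With the load, R2 becomes R2‖R_L = 1.128 kΩ, so V = 18.2 × 1.128/3.808 = 5.39 V.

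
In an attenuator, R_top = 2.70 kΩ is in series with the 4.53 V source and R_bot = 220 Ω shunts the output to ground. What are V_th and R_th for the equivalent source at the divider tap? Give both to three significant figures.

V_th = 0.341 V, R_th = 203 Ω

V_th is the open-circuit tap voltage: 4.53 × 220/(2700 + 220) = 0.341 V.
With the supply zeroed, R_top and R_bot appear in parallel from the tap: R_th = R_top‖R_bot = (2700 × 220)/2920 = 203 Ω.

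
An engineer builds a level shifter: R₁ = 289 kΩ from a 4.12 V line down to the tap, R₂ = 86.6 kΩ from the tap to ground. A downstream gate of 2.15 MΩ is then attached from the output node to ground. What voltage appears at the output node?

V_out ≈ 0.921 V

The load sits in parallel with R₂: R₂‖R_L = (86.6 × 2150) / (86.6 + 2150) = 83.25 kΩ.
V_out = 4.12 × 83.25 / (289 + 83.25) = 4.12 × 83.25/372.2 = 0.921 V.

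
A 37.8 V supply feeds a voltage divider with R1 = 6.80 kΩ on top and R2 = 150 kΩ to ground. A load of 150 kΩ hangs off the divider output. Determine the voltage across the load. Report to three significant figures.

V_out ≈ 34.7 V

The load sits in parallel with R2: R2‖R_L = (150 × 150) / (150 + 150) = 75.00 kΩ.
V_out = 37.8 × 75.00 / (6.80 + 75.00) = 37.8 × 75.00/81.80 = 34.7 V.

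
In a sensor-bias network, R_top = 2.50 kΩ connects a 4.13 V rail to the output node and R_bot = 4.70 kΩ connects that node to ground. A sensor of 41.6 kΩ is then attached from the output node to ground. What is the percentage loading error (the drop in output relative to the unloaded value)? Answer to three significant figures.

3.77 %

The divider's output (Thévenin) resistance is R_top‖R_bot = 1.632 kΩ.
Fractional drop under load = R_th/(R_th + R_L) = 1.632 / (1.632 + 41.6) = 0.03775.
So the output falls by 3.77 %.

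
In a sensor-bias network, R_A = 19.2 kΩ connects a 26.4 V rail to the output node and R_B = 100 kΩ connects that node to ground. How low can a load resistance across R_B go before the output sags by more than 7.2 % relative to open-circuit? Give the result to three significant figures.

R_L(min) ≈ 208 kΩ

Output resistance R_th = R_A‖R_B = (19.2 × 100)/119.2 = 16.11 kΩ.
The fractional drop is R_th/(R_th + R_L); requiring this ≤ 0.0720 gives R_L ≥ R_th(1/0.0720 − 1) = 16.11 × 12.89 = 208 kΩ.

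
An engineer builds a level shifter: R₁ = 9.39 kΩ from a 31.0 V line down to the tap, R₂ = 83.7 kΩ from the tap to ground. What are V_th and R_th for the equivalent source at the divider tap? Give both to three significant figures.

V_th = 27.9 V, R_th = 8.44 kΩ

V_th is the open-circuit tap voltage: 31.0 × 83.7/(9.39 + 83.7) = 27.9 V.
With the supply zeroed, R₁ and R₂ appear in parallel from the tap: R_th = R₁‖R₂ = (9.39 × 83.7)/93.09 = 8.44 kΩ.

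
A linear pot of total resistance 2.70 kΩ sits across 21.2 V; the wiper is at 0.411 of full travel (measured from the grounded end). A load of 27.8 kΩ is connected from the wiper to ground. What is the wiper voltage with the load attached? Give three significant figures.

V ≈ 8.51 V

The wiper splits the pot into (1−α)R = 1.590 kΩ above and αR = 1.110 kΩ below.
Lower section ‖ load = 1.067 kΩ.
V_wiper = 21.2 × 1.067/(1.590 + 1.067) = 8.51 V.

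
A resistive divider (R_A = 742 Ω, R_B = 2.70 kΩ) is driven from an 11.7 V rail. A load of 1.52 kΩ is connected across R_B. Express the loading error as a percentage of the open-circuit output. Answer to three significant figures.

27.7 %

The divider's output (Thévenin) resistance is R_A‖R_B = 582.0 Ω.
Fractional drop under load = R_th/(R_th + R_L) = 582.0 / (582.0 + 1520) = 0.2769.
So the output falls by 27.7 %.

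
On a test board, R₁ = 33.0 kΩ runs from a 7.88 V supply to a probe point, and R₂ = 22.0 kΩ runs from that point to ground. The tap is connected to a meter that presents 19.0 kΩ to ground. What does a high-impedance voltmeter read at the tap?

V_out ≈ 1.86 V

The load sits in parallel with R₂: R₂‖R_L = (22.0 × 19.0) / (22.0 + 19.0) = 10.20 kΩ.
V_out = 7.88 × 10.20 / (33.0 + 10.20) = 7.88 × 10.20/43.20 = 1.86 V.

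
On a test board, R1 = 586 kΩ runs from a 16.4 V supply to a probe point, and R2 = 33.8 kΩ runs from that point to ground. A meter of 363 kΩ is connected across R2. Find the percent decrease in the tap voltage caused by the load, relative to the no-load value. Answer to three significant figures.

Unloaded V = 16.4 × 33.8/619.8 = 0.89435 V.
Loaded: R2‖R_L = 30.92 kΩ, giving V = 16.4 × 30.92/616.9 = 0.82199 V.
Drop = (0.89435 − 0.82199) / 0.89435 = 8.09 %.

8.09 %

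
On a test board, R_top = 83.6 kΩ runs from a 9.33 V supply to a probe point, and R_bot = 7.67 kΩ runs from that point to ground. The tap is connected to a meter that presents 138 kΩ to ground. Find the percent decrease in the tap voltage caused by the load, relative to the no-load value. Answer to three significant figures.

The divider's output (Thévenin) resistance is R_top‖R_bot = 7.025 kΩ.
Fractional drop under load = R_th/(R_th + R_L) = 7.025 / (7.025 + 138) = 0.04844.
So the output falls by 4.84 %.

4.84 %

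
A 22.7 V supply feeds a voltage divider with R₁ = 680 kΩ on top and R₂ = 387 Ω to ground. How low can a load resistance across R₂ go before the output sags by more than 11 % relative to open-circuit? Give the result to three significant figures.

R_L(min) ≈ 3.13 kΩ

Output resistance R_th = R₁‖R₂ = (680000 × 387)/680400 = 386.8 Ω.
The fractional drop is R_th/(R_th + R_L); requiring this ≤ 0.110 gives R_L ≥ R_th(1/0.110 − 1) = 386.8 × 8.091 = 3.13 kΩ.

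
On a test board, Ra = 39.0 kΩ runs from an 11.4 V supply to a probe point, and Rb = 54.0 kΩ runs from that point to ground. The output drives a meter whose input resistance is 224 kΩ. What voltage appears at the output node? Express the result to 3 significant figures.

V_out ≈ 6.01 V

The load sits in parallel with Rb: Rb‖R_L = (54.0 × 224) / (54.0 + 224) = 43.51 kΩ.
V_out = 11.4 × 43.51 / (39.0 + 43.51) = 11.4 × 43.51/82.51 = 6.01 V.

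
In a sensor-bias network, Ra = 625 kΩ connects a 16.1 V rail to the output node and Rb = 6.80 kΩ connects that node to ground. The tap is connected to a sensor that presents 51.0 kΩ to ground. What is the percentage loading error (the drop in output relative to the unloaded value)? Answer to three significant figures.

11.7 %

Unloaded V = 16.1 × 6.80/631.8 = 0.17328 V.
Loaded: Rb‖R_L = 6.000 kΩ, giving V = 16.1 × 6.000/631.0 = 0.15309 V.
Drop = (0.17328 − 0.15309) / 0.17328 = 11.7 %.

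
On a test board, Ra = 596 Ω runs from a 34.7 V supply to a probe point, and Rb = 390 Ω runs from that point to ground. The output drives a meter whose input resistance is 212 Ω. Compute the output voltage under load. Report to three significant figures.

V_out ≈ 6.50 V

The load sits in parallel with Rb: Rb‖R_L = (390 × 212) / (390 + 212) = 137.3 Ω.
V_out = 34.7 × 137.3 / (596 + 137.3) = 34.7 × 137.3/733.3 = 6.50 V.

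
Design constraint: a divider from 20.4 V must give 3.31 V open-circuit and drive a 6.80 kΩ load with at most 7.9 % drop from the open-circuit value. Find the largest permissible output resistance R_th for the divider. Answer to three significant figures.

R_th ≤ 583 Ω

Loading drop = R_th/(R_th + R_L) ≤ 0.0790, so R_th ≤ R_L · ε/(1−ε) = 6.80 kΩ × 0.0790/0.9210 = 583 Ω.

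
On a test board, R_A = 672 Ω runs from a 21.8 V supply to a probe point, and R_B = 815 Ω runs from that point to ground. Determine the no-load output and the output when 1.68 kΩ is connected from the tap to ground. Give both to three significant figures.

Open-circuit: V = 21.8 × 815/(672 + 815) = 11.9 V.
With the load, R_B becomes R_B‖R_L = 548.8 Ω, so V = 21.8 × 548.8/1221 = 9.80 V.

Unloaded: 11.9 V; loaded: 9.80 V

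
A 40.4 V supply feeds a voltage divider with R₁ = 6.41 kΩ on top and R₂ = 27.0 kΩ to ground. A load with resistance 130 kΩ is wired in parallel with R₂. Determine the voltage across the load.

V_out ≈ 31.4 V

The load sits in parallel with R₂: R₂‖R_L = (27.0 × 130) / (27.0 + 130) = 22.36 kΩ.
V_out = 40.4 × 22.36 / (6.41 + 22.36) = 40.4 × 22.36/28.77 = 31.4 V.
(Unloaded it would have been 32.6 V.)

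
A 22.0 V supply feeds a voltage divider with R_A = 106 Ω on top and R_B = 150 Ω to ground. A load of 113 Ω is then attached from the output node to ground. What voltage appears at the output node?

V_out ≈ 8.32 V

The load sits in parallel with R_B: R_B‖R_L = (150 × 113) / (150 + 113) = 64.45 Ω.
V_out = 22.0 × 64.45 / (106 + 64.45) = 22.0 × 64.45/170.4 = 8.32 V.
(Unloaded it would have been 12.9 V.)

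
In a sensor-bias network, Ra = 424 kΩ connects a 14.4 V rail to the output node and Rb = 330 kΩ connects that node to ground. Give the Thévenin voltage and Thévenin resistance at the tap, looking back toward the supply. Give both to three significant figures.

V_th = 6.30 V, R_th = 186 kΩ

V_th is the open-circuit tap voltage: 14.4 × 330/(424 + 330) = 6.30 V.
With the supply zeroed, Ra and Rb appear in parallel from the tap: R_th = Ra‖Rb = (424 × 330)/754.0 = 186 kΩ.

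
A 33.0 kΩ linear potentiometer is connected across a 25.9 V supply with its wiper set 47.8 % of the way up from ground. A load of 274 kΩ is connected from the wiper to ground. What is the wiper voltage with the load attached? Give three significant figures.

V ≈ 12.0 V

The wiper splits the pot into (1−α)R = 17.23 kΩ above and αR = 15.77 kΩ below.
Lower section ‖ load = 14.92 kΩ.
V_wiper = 25.9 × 14.92/(17.23 + 14.92) = 12.0 V.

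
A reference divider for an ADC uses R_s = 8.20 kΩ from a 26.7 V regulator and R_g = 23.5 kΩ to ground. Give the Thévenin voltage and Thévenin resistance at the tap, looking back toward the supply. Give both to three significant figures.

V_th is the open-circuit tap voltage: 26.7 × 23.5/(8.20 + 23.5) = 19.8 V.
With the supply zeroed, R_s and R_g appear in parallel from the tap: R_th = R_s‖R_g = (8.20 × 23.5)/31.70 = 6.08 kΩ.

V_th = 19.8 V, R_th = 6.08 kΩ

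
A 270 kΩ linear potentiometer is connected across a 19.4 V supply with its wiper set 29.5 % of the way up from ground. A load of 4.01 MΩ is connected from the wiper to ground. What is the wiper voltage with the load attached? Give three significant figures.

The wiper splits the pot into (1−α)R = 190.4 kΩ above and αR = 79.65 kΩ below.
Lower section ‖ load = 78.10 kΩ.
V_wiper = 19.4 × 78.10/(190.4 + 78.10) = 5.64 V.

V ≈ 5.64 V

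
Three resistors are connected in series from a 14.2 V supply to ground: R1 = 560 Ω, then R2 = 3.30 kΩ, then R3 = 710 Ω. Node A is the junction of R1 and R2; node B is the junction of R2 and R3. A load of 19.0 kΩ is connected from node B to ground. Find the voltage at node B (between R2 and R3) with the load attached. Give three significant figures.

V ≈ 2.14 V

At node B, R3 is in parallel with the load: R3‖R_L = 684.4 Ω.
Below node A the resistance is R2 + (R3‖R_L) = 3984 Ω, so V_A = 14.2 × 3984/4544 = 12.45 V.
Then V_B = V_A × (R3‖R_L)/(R2 + R3‖R_L) = 12.45 × 684.4/3984 = 2.14 V.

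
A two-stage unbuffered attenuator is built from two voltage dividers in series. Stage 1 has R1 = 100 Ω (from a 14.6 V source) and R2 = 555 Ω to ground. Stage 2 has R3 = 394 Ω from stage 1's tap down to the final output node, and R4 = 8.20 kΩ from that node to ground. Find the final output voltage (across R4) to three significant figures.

V_out ≈ 11.7 V

Stage 2 presents R3+R4 = 8594 Ω as a load on stage 1's tap.
Stage 1's lower leg becomes R2‖(R3+R4) = 521.3 Ω, so V_mid = 14.6 × 521.3/621.3 = 12.25 V.
Stage 2 is itself unloaded: V_out = V_mid × R4/(R3+R4) = 12.25 × 8200/8594 = 11.7 V.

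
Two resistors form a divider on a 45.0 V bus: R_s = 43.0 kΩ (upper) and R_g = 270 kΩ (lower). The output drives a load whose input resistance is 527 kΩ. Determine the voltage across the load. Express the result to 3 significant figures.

V_out ≈ 36.3 V

The load sits in parallel with R_g: R_g‖R_L = (270 × 527) / (270 + 527) = 178.5 kΩ.
V_out = 45.0 × 178.5 / (43.0 + 178.5) = 45.0 × 178.5/221.5 = 36.3 V.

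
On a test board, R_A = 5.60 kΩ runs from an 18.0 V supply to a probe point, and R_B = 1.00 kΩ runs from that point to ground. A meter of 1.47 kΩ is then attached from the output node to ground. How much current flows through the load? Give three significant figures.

I_L ≈ 1.18 mA

R_B‖R_L = 0.5951 kΩ; V_out = 18.0 × 0.5951/6.195 = 1.729 V.
I_L = V_out / R_L = 1.729 / 1.47 kΩ = 1.18 mA.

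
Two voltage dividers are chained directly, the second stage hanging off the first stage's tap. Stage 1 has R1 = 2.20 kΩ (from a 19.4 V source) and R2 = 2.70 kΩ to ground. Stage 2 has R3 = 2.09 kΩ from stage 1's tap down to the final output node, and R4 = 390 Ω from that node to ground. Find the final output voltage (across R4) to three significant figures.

Stage 2 presents R3+R4 = 2480 Ω as a load on stage 1's tap.
Stage 1's lower leg becomes R2‖(R3+R4) = 1293 Ω, so V_mid = 19.4 × 1293/3493 = 7.180 V.
Stage 2 is itself unloaded: V_out = V_mid × R4/(R3+R4) = 7.180 × 390/2480 = 1.13 V.

V_out ≈ 1.13 V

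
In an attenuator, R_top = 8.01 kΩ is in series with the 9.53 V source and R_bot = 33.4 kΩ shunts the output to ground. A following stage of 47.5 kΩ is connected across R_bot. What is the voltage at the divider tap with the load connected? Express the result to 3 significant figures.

V_out ≈ 6.77 V

The load sits in parallel with R_bot: R_bot‖R_L = (33.4 × 47.5) / (33.4 + 47.5) = 19.61 kΩ.
V_out = 9.53 × 19.61 / (8.01 + 19.61) = 9.53 × 19.61/27.62 = 6.77 V.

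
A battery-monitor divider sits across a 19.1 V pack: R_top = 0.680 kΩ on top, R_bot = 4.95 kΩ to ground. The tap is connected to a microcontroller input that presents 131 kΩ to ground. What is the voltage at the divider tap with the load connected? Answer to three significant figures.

V_out ≈ 16.7 V

The load sits in parallel with R_bot: R_bot‖R_L = (4950 × 131000) / (4950 + 131000) = 4770 Ω.
V_out = 19.1 × 4770 / (680 + 4770) = 19.1 × 4770/5450 = 16.7 V.
(Unloaded it would have been 16.8 V.)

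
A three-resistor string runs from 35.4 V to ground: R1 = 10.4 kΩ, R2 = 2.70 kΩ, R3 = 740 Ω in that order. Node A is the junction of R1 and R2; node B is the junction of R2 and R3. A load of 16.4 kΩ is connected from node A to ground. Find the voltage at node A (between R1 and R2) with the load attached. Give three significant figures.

V ≈ 7.60 V

Below node A the series string R2+R3 = 3440 Ω sits in parallel with the 16400 Ω load: 2844 Ω.
V_A = 35.4 × 2844/(10400 + 2844) = 7.60 V.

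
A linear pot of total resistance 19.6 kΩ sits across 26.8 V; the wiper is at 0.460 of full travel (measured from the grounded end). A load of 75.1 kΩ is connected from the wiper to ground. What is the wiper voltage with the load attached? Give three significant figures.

The wiper splits the pot into (1−α)R = 10.58 kΩ above and αR = 9.016 kΩ below.
Lower section ‖ load = 8.050 kΩ.
V_wiper = 26.8 × 8.050/(10.58 + 8.050) = 11.6 V.

V ≈ 11.6 V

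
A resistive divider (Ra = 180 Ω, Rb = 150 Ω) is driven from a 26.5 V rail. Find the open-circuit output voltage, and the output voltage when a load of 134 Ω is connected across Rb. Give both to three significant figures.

Open-circuit: V = 26.5 × 150/(180 + 150) = 12.0 V.
With the load, Rb becomes Rb‖R_L = 70.77 Ω, so V = 26.5 × 70.77/250.8 = 7.48 V.

Unloaded: 12.0 V; loaded: 7.48 V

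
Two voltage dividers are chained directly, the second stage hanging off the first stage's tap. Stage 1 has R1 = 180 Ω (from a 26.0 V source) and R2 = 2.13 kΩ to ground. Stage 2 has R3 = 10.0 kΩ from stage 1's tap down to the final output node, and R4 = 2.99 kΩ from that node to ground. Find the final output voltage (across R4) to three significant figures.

V_out ≈ 5.45 V

Stage 2 presents R3+R4 = 12990 Ω as a load on stage 1's tap.
Stage 1's lower leg becomes R2‖(R3+R4) = 1830 Ω, so V_mid = 26.0 × 1830/2010 = 23.67 V.
Stage 2 is itself unloaded: V_out = V_mid × R4/(R3+R4) = 23.67 × 2990/12990 = 5.45 V.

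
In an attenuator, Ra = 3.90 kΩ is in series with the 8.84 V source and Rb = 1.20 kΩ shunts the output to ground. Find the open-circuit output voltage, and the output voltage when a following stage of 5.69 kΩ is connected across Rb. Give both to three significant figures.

Open-circuit: V = 8.84 × 1.20/(3.90 + 1.20) = 2.08 V.
With the load, Rb becomes Rb‖R_L = 0.9910 kΩ, so V = 8.84 × 0.9910/4.891 = 1.79 V.

Unloaded: 2.08 V; loaded: 1.79 V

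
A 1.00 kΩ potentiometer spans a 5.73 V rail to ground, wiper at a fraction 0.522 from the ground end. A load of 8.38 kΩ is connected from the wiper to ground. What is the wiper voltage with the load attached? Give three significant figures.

V ≈ 2.90 V

The wiper splits the pot into (1−α)R = 478.0 Ω above and αR = 522.0 Ω below.
Lower section ‖ load = 491.4 Ω.
V_wiper = 5.73 × 491.4/(478.0 + 491.4) = 2.90 V.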